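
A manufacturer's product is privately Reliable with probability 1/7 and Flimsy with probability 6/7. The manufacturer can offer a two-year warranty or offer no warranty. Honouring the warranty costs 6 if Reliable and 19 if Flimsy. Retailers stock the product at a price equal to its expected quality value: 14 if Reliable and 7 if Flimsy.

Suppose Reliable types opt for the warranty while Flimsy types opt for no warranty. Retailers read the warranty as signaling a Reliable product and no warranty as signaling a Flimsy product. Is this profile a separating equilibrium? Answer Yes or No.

Yes

Under these beliefs, the warranty earns price 14 and no warranty earns price 7.
Reliable: the warranty nets 14 − 6 = 8; no warranty nets 7. Reliable prefers the warranty.
Flimsy: the warranty nets 14 − 19 = -5; no warranty nets 7. Flimsy prefers no warranty.
Neither type deviates, so the separating profile is an equilibrium.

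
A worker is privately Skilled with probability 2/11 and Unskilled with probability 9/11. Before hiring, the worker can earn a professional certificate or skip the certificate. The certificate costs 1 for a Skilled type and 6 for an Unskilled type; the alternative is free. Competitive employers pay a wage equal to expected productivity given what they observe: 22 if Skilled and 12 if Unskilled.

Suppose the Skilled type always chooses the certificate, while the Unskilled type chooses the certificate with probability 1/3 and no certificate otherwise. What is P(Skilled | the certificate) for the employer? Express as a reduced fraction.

2/5

P(the certificate) = (2/11)·1 + (9/11)·(1/3) = 5/11.
By Bayes' rule, P(Skilled | the certificate) = (2/11) / (5/11) = 2/5.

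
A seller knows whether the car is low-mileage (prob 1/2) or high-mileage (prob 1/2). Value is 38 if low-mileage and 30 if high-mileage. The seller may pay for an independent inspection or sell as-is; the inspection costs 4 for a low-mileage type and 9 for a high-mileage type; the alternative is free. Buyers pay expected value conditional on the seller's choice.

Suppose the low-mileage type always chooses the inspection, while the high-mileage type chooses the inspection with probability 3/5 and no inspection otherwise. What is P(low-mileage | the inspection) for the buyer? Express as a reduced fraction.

5/8

P(the inspection) = (1/2)·1 + (1/2)·(3/5) = 4/5.
By Bayes' rule, P(low-mileage | the inspection) = (1/2) / (4/5) = 5/8.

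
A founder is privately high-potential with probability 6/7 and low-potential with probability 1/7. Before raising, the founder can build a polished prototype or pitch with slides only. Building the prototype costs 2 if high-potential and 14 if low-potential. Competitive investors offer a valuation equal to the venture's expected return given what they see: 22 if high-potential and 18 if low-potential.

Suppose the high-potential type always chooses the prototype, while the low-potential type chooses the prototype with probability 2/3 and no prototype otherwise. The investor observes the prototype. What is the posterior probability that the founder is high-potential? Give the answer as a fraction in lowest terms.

P(the prototype) = (6/7)·1 + (1/7)·(2/3) = 20/21.
By Bayes' rule, P(high-potential | the prototype) = (6/7) / (20/21) = 9/10.

9/10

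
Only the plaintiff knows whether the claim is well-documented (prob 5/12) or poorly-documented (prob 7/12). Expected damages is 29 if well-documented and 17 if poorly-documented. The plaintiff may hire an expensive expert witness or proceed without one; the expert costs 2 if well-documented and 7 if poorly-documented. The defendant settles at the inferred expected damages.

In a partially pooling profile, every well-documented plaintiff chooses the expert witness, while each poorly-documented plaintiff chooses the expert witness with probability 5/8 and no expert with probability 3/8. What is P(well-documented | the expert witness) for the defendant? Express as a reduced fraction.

P(the expert witness) = (5/12)·1 + (7/12)·(5/8) = 25/32.
By Bayes' rule, P(well-documented | the expert witness) = (5/12) / (25/32) = 8/15.

8/15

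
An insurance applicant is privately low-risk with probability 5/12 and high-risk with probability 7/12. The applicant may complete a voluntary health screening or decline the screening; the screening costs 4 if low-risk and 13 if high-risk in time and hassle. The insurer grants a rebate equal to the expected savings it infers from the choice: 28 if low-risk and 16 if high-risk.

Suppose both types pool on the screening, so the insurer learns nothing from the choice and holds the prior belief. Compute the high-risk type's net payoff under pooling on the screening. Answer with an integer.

Pooled rebate = 5/12·28 + 7/12·16 = 21.
high-risk pays cost 13 for the screening, so net payoff = 21 − 13 = 8.

8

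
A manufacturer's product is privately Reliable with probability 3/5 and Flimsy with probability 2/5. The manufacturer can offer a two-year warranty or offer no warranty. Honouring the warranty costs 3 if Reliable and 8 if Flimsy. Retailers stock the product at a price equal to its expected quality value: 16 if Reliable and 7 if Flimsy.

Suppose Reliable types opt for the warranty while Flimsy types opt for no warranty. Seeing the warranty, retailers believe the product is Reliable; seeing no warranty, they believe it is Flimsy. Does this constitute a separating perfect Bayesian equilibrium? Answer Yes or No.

Under these beliefs, the warranty earns price 16 and no warranty earns price 7.
Reliable: the warranty nets 16 − 3 = 13; no warranty nets 7. Reliable prefers the warranty.
Flimsy: the warranty nets 16 − 8 = 8; no warranty nets 7. Flimsy would deviate to the warranty.
Flimsy has a profitable deviation, so the profile is not an equilibrium.

No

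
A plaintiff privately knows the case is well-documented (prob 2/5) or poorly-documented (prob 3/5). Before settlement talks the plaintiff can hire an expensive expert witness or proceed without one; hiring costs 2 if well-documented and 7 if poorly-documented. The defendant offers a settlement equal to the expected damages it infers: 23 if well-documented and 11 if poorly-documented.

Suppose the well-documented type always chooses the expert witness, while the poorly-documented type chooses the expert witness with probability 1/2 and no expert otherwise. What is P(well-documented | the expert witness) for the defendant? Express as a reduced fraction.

4/7

P(the expert witness) = (2/5)·1 + (3/5)·(1/2) = 7/10.
By Bayes' rule, P(well-documented | the expert witness) = (2/5) / (7/10) = 4/7.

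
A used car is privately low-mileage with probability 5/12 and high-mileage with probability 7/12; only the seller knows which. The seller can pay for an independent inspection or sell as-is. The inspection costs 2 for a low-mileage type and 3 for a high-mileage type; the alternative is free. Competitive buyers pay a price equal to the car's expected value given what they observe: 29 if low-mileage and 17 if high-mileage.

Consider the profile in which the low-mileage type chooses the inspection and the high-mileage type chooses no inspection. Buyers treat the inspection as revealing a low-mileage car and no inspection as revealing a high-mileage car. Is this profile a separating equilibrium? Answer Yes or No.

Under these beliefs, the inspection earns price 29 and no inspection earns price 17.
low-mileage: the inspection nets 29 − 2 = 27; no inspection nets 17. low-mileage prefers the inspection.
high-mileage: the inspection nets 29 − 3 = 26; no inspection nets 17. high-mileage would deviate to the inspection.
high-mileage has a profitable deviation, so the profile is not an equilibrium.

No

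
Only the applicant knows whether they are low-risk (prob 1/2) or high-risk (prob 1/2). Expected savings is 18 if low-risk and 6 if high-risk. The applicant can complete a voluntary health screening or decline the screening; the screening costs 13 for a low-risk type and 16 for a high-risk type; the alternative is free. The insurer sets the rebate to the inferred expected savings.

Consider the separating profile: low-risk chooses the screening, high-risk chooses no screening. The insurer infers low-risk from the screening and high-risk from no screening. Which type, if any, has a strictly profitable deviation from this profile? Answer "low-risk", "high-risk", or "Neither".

low-risk

The screening pays 18; no screening pays 6.
low-risk: assigned the screening, nets 18 − 13 = 5; deviating to no screening nets 6.
high-risk: assigned no screening, nets 6; deviating to the screening nets 18 − 16 = 2.
The low-risk type gains 1 by deviating.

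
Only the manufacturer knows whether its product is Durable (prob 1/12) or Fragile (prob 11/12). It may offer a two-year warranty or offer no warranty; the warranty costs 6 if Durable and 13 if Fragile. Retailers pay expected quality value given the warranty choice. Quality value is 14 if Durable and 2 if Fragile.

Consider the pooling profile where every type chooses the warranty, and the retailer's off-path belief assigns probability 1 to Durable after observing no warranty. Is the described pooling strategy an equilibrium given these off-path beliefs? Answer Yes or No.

On path, the retailer holds the prior and pays 1/12·14 + 11/12·2 = 3. Off path (no warranty), believing Durable, it pays 14.
Durable: the warranty nets 3 − 6 = -3; no warranty nets 14. Durable would deviate.
Fragile: the warranty nets 3 − 13 = -10; no warranty nets 14. Fragile would deviate.
A type deviates, so pooling fails.

No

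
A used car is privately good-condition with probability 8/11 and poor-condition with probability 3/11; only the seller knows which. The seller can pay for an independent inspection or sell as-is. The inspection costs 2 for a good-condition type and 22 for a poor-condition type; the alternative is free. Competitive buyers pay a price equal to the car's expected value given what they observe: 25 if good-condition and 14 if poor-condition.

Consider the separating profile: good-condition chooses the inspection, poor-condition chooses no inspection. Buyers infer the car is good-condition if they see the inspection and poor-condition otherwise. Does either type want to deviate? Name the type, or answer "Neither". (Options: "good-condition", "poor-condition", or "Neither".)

Neither

The inspection pays 25; no inspection pays 14.
good-condition: assigned the inspection, nets 25 − 2 = 23; deviating to no inspection nets 14.
poor-condition: assigned no inspection, nets 14; deviating to the inspection nets 25 − 22 = 3.
Both types strictly prefer their assigned action; no profitable deviation.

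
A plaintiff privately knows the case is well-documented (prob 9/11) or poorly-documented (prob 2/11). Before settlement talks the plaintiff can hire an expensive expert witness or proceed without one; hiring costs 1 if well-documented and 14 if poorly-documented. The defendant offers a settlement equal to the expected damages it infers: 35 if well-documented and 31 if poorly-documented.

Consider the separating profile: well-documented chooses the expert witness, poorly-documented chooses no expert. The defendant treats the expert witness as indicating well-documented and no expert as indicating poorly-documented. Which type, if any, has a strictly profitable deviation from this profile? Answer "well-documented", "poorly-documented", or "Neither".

The expert witness pays 35; no expert pays 31.
well-documented: assigned the expert witness, nets 35 − 1 = 34; deviating to no expert nets 31.
poorly-documented: assigned no expert, nets 31; deviating to the expert witness nets 35 − 14 = 21.
Both types strictly prefer their assigned action; no profitable deviation.

Neither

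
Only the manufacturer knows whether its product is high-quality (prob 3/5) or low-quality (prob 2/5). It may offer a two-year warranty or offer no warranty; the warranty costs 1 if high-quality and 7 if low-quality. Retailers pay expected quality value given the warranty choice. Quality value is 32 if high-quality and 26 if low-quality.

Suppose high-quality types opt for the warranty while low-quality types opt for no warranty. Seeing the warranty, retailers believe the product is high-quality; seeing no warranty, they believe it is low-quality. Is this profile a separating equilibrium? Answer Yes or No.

Yes

Under these beliefs, the warranty earns price 32 and no warranty earns price 26.
high-quality: the warranty nets 32 − 1 = 31; no warranty nets 26. high-quality prefers the warranty.
low-quality: the warranty nets 32 − 7 = 25; no warranty nets 26. low-quality prefers no warranty.
Neither type deviates, so the separating profile is an equilibrium.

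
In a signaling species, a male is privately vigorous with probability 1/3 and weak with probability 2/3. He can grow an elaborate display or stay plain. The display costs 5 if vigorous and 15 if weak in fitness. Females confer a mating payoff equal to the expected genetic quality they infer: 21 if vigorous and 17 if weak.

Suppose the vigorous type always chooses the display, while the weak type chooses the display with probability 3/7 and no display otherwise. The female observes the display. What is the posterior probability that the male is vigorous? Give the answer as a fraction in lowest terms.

P(the display) = (1/3)·1 + (2/3)·(3/7) = 13/21.
By Bayes' rule, P(vigorous | the display) = (1/3) / (13/21) = 7/13.

7/13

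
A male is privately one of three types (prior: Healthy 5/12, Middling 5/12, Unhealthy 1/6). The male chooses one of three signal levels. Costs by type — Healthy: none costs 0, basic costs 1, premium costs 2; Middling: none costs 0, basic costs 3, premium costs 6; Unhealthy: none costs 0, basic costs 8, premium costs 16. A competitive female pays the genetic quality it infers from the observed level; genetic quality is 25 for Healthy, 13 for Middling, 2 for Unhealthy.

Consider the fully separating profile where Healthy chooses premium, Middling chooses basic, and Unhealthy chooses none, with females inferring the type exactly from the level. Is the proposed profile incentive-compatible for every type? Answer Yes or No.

No

Separating mating payoffs: premium → 25, basic → 13, none → 2.
Healthy (assigned premium): none: 2 − 0 = 2; basic: 13 − 1 = 12; premium: 25 − 2 = 23. Healthy stays.
Middling (assigned basic): none: 2 − 0 = 2; basic: 13 − 3 = 10; premium: 25 − 6 = 19. Middling prefers premium.
Unhealthy (assigned none): none: 2 − 0 = 2; basic: 13 − 8 = 5; premium: 25 − 16 = 9. Unhealthy prefers premium.
At least one type deviates; the separating profile fails.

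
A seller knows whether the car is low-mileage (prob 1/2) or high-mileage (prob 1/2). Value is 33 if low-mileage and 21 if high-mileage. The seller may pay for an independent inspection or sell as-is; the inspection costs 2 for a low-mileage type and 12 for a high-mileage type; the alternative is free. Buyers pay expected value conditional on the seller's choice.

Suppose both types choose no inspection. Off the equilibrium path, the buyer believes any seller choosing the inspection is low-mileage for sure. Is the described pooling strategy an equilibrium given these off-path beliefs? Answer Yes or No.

No

On path, the buyer holds the prior and pays 1/2·33 + 1/2·21 = 27. Off path (the inspection), believing low-mileage, it pays 33.
low-mileage: no inspection nets 27; the inspection nets 33 − 2 = 31. low-mileage would deviate.
high-mileage: no inspection nets 27; the inspection nets 33 − 12 = 21. high-mileage stays.
A type deviates, so pooling fails.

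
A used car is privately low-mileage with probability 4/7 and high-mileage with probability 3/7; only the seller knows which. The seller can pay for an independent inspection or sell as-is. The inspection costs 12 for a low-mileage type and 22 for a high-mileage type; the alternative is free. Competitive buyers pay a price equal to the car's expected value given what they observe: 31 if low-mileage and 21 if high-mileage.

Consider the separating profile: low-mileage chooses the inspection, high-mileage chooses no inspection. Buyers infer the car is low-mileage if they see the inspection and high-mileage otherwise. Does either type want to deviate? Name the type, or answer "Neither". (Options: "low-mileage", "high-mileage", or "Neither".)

The inspection pays 31; no inspection pays 21.
low-mileage: assigned the inspection, nets 31 − 12 = 19; deviating to no inspection nets 21.
high-mileage: assigned no inspection, nets 21; deviating to the inspection nets 31 − 22 = 9.
The low-mileage type gains 2 by deviating.

low-mileage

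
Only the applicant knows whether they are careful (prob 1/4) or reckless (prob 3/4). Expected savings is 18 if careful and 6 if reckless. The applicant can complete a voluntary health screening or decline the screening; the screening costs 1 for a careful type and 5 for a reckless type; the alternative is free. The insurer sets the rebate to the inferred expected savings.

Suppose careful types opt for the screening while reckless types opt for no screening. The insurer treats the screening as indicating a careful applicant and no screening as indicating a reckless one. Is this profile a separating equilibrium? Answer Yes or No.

Under these beliefs, the screening earns rebate 18 and no screening earns rebate 6.
careful: the screening nets 18 − 1 = 17; no screening nets 6. careful prefers the screening.
reckless: the screening nets 18 − 5 = 13; no screening nets 6. reckless would deviate to the screening.
reckless has a profitable deviation, so the profile is not an equilibrium.

No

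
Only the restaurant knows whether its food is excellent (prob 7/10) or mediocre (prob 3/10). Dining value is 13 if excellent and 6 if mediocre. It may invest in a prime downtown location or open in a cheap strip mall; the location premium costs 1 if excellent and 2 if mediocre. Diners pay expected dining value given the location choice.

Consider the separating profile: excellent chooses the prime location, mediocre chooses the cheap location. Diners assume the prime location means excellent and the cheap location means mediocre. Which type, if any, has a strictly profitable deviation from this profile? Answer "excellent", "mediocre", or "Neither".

mediocre

The prime location pays 13; the cheap location pays 6.
excellent: assigned the prime location, nets 13 − 1 = 12; deviating to the cheap location nets 6.
mediocre: assigned the cheap location, nets 6; deviating to the prime location nets 13 − 2 = 11.
The mediocre type gains 5 by deviating.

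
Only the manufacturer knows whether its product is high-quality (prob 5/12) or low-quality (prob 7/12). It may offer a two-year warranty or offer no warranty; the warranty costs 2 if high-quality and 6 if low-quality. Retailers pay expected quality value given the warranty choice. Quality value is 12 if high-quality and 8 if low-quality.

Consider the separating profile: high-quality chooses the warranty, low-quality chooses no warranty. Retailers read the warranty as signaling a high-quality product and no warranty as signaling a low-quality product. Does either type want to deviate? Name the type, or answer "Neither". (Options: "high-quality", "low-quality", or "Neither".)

Neither

The warranty pays 12; no warranty pays 8.
high-quality: assigned the warranty, nets 12 − 2 = 10; deviating to no warranty nets 8.
low-quality: assigned no warranty, nets 8; deviating to the warranty nets 12 − 6 = 6.
Both types strictly prefer their assigned action; no profitable deviation.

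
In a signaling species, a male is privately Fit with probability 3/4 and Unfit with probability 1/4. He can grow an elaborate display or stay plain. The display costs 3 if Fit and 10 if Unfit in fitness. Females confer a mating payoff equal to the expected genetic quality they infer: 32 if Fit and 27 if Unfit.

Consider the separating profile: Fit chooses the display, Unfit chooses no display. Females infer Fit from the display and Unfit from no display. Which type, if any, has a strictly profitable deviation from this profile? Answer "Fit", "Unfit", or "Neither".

The display pays 32; no display pays 27.
Fit: assigned the display, nets 32 − 3 = 29; deviating to no display nets 27.
Unfit: assigned no display, nets 27; deviating to the display nets 32 − 10 = 22.
Both types strictly prefer their assigned action; no profitable deviation.

Neither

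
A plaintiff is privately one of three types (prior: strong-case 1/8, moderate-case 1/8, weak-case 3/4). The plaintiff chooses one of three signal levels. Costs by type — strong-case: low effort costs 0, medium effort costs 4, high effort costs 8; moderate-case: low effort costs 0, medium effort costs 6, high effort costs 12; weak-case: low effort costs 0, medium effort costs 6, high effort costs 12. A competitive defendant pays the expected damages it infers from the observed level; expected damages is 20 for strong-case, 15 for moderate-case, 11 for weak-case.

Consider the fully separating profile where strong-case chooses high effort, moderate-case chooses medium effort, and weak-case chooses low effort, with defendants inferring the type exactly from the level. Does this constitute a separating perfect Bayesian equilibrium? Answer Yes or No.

No

Separating settlements: high effort → 20, medium effort → 15, low effort → 11.
strong-case (assigned high effort): low effort: 11 − 0 = 11; medium effort: 15 − 4 = 11; high effort: 20 − 8 = 12. strong-case stays.
moderate-case (assigned medium effort): low effort: 11 − 0 = 11; medium effort: 15 − 6 = 9; high effort: 20 − 12 = 8. moderate-case prefers low effort.
weak-case (assigned low effort): low effort: 11 − 0 = 11; medium effort: 15 − 6 = 9; high effort: 20 − 12 = 8. weak-case stays.
At least one type deviates; the separating profile fails.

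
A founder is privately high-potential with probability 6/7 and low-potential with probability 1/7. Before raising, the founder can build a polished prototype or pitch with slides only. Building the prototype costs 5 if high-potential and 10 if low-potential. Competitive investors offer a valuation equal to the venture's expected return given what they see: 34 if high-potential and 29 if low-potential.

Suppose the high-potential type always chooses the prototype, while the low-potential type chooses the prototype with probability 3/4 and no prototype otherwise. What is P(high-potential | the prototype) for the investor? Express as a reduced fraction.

8/9

P(the prototype) = (6/7)·1 + (1/7)·(3/4) = 27/28.
By Bayes' rule, P(high-potential | the prototype) = (6/7) / (27/28) = 8/9.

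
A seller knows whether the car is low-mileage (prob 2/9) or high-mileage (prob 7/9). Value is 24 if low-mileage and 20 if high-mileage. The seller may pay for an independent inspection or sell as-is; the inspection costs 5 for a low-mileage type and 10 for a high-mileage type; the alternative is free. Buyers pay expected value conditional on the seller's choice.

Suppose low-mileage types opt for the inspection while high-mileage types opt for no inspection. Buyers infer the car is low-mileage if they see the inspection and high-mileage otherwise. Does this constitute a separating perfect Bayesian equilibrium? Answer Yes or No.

No

Under these beliefs, the inspection earns price 24 and no inspection earns price 20.
low-mileage: the inspection nets 24 − 5 = 19; no inspection nets 20. low-mileage would deviate to no inspection.
high-mileage: the inspection nets 24 − 10 = 14; no inspection nets 20. high-mileage prefers no inspection.
low-mileage has a profitable deviation, so the profile is not an equilibrium.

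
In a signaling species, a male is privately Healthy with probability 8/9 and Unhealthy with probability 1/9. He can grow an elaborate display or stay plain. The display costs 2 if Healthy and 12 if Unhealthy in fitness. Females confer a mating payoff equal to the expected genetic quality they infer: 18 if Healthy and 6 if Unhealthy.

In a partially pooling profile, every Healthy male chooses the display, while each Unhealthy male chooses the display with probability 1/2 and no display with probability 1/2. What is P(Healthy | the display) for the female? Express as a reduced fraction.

16/17

P(the display) = (8/9)·1 + (1/9)·(1/2) = 17/18.
By Bayes' rule, P(Healthy | the display) = (8/9) / (17/18) = 16/17.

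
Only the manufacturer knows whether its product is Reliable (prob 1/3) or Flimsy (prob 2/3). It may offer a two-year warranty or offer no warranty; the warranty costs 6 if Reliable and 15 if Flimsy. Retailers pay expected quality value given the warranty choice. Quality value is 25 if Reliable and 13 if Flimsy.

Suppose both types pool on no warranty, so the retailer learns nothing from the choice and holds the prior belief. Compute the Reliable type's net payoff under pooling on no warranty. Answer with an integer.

17

Pooled price = 1/3·25 + 2/3·13 = 17.
Reliable pays no cost for no warranty, so net payoff = 17.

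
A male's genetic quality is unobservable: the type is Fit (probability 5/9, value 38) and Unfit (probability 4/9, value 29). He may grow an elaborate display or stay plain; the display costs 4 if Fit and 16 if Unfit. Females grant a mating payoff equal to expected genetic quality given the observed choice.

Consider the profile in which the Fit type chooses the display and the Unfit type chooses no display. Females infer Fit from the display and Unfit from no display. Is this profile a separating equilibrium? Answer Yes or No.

Yes

Under these beliefs, the display earns mating payoff 38 and no display earns mating payoff 29.
Fit: the display nets 38 − 4 = 34; no display nets 29. Fit prefers the display.
Unfit: the display nets 38 − 16 = 22; no display nets 29. Unfit prefers no display.
Neither type deviates, so the separating profile is an equilibrium.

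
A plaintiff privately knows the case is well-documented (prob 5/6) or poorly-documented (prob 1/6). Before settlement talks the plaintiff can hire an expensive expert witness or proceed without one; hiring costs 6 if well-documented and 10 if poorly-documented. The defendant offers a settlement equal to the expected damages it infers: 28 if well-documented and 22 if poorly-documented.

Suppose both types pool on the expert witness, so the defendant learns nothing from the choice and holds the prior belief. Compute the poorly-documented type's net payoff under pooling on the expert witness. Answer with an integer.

17

Pooled settlement = 5/6·28 + 1/6·22 = 27.
poorly-documented pays cost 10 for the expert witness, so net payoff = 27 − 10 = 17.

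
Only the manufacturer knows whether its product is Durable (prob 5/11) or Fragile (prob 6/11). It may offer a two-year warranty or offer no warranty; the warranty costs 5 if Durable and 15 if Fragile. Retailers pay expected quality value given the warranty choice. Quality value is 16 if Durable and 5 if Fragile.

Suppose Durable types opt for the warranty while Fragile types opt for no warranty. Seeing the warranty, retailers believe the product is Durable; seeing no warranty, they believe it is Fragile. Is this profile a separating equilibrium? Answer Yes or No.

Under these beliefs, the warranty earns price 16 and no warranty earns price 5.
Durable: the warranty nets 16 − 5 = 11; no warranty nets 5. Durable prefers the warranty.
Fragile: the warranty nets 16 − 15 = 1; no warranty nets 5. Fragile prefers no warranty.
Neither type deviates, so the separating profile is an equilibrium.

Yes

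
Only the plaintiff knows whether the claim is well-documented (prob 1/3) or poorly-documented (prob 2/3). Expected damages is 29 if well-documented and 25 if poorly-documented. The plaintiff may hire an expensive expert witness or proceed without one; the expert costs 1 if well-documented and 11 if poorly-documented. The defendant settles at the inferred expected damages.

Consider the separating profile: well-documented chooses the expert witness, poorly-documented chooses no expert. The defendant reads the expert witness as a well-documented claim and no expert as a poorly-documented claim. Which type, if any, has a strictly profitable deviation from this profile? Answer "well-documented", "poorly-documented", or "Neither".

The expert witness pays 29; no expert pays 25.
well-documented: assigned the expert witness, nets 29 − 1 = 28; deviating to no expert nets 25.
poorly-documented: assigned no expert, nets 25; deviating to the expert witness nets 29 − 11 = 18.
Both types strictly prefer their assigned action; no profitable deviation.

Neither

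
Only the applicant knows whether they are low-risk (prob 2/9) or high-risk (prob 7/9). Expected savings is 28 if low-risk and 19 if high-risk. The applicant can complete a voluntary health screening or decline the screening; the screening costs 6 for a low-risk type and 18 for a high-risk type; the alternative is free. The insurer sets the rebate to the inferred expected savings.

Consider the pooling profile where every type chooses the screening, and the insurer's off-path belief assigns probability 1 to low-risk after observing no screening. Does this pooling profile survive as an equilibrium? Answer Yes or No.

On path, the insurer holds the prior and pays 2/9·28 + 7/9·19 = 21. Off path (no screening), believing low-risk, it pays 28.
low-risk: the screening nets 21 − 6 = 15; no screening nets 28. low-risk would deviate.
high-risk: the screening nets 21 − 18 = 3; no screening nets 28. high-risk would deviate.
A type deviates, so pooling fails.

No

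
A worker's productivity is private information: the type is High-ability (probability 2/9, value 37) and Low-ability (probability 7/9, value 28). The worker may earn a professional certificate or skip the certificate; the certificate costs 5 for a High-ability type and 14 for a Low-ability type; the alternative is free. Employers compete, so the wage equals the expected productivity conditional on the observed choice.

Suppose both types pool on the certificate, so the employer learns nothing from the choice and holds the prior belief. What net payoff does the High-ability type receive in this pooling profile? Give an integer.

25

Pooled wage = 2/9·37 + 7/9·28 = 30.
High-ability pays cost 5 for the certificate, so net payoff = 30 − 5 = 25.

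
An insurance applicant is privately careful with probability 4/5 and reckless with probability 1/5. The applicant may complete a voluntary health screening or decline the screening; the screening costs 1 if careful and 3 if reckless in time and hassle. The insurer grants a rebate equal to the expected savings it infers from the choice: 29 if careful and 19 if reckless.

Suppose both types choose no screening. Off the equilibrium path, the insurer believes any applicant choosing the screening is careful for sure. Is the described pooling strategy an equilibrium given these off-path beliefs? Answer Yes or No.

No

On path, the insurer holds the prior and pays 4/5·29 + 1/5·19 = 27. Off path (the screening), believing careful, it pays 29.
careful: no screening nets 27; the screening nets 29 − 1 = 28. careful would deviate.
reckless: no screening nets 27; the screening nets 29 − 3 = 26. reckless stays.
A type deviates, so pooling fails.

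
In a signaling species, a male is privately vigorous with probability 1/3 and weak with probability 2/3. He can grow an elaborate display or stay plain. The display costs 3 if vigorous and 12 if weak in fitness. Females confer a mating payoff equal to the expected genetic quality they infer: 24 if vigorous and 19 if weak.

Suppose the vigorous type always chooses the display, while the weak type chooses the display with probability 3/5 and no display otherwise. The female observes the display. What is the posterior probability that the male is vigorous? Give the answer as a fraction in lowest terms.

5/11

P(the display) = (1/3)·1 + (2/3)·(3/5) = 11/15.
By Bayes' rule, P(vigorous | the display) = (1/3) / (11/15) = 5/11.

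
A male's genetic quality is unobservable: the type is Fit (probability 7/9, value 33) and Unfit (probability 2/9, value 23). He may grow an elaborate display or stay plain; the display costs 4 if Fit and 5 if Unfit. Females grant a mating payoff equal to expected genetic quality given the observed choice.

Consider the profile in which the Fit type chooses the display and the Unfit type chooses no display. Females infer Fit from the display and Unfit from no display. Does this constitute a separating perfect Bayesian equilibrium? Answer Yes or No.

Under these beliefs, the display earns mating payoff 33 and no display earns mating payoff 23.
Fit: the display nets 33 − 4 = 29; no display nets 23. Fit prefers the display.
Unfit: the display nets 33 − 5 = 28; no display nets 23. Unfit would deviate to the display.
Unfit has a profitable deviation, so the profile is not an equilibrium.

No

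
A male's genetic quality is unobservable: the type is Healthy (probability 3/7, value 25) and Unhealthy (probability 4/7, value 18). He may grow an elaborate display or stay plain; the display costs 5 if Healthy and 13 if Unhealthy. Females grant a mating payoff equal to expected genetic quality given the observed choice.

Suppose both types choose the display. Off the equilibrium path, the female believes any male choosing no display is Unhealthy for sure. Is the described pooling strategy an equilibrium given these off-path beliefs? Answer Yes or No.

No

On path, the female holds the prior and pays 3/7·25 + 4/7·18 = 21. Off path (no display), believing Unhealthy, it pays 18.
Healthy: the display nets 21 − 5 = 16; no display nets 18. Healthy would deviate.
Unhealthy: the display nets 21 − 13 = 8; no display nets 18. Unhealthy would deviate.
A type deviates, so pooling fails.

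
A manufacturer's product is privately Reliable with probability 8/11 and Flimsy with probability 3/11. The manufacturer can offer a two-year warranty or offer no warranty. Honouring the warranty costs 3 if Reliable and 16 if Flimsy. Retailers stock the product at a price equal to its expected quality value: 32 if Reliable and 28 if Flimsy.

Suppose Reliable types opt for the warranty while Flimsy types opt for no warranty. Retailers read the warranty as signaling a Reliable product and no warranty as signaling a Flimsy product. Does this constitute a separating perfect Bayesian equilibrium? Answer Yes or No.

Under these beliefs, the warranty earns price 32 and no warranty earns price 28.
Reliable: the warranty nets 32 − 3 = 29; no warranty nets 28. Reliable prefers the warranty.
Flimsy: the warranty nets 32 − 16 = 16; no warranty nets 28. Flimsy prefers no warranty.
Neither type deviates, so the separating profile is an equilibrium.

Yes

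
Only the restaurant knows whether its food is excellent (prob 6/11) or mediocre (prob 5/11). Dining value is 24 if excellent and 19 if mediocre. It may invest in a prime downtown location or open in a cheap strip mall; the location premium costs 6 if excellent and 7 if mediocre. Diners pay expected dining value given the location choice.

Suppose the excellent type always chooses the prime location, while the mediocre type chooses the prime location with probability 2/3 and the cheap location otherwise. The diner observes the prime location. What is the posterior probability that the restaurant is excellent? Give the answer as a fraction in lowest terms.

9/14

P(the prime location) = (6/11)·1 + (5/11)·(2/3) = 28/33.
By Bayes' rule, P(excellent | the prime location) = (6/11) / (28/33) = 9/14.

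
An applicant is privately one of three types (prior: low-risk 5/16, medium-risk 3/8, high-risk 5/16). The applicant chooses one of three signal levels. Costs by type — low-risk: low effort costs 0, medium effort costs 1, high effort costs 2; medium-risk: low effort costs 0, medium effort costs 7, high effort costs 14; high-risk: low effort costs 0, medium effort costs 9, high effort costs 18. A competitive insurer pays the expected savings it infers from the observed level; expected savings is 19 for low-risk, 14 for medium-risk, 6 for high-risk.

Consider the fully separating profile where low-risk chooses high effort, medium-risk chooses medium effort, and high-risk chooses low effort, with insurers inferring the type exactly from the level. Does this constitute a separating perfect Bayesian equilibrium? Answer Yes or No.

Separating rebates: high effort → 19, medium effort → 14, low effort → 6.
low-risk (assigned high effort): low effort: 6 − 0 = 6; medium effort: 14 − 1 = 13; high effort: 19 − 2 = 17. low-risk stays.
medium-risk (assigned medium effort): low effort: 6 − 0 = 6; medium effort: 14 − 7 = 7; high effort: 19 − 14 = 5. medium-risk stays.
high-risk (assigned low effort): low effort: 6 − 0 = 6; medium effort: 14 − 9 = 5; high effort: 19 − 18 = 1. high-risk stays.
Every type prefers its assigned level; separation holds.

Yes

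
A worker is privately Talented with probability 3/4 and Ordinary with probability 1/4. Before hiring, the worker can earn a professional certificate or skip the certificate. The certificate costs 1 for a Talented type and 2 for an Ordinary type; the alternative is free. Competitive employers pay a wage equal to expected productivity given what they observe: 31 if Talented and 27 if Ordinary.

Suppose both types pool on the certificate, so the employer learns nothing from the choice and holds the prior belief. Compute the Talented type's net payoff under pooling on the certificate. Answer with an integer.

29

Pooled wage = 3/4·31 + 1/4·27 = 30.
Talented pays cost 1 for the certificate, so net payoff = 30 − 1 = 29.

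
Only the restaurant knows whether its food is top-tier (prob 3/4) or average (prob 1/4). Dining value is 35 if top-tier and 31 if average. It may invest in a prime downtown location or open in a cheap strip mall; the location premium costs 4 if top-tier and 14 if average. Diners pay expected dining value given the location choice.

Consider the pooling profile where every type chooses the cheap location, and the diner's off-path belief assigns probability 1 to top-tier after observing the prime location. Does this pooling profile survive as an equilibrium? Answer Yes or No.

Yes

On path, the diner holds the prior and pays 3/4·35 + 1/4·31 = 34. Off path (the prime location), believing top-tier, it pays 35.
top-tier: the cheap location nets 34; the prime location nets 35 − 4 = 31. top-tier stays.
average: the cheap location nets 34; the prime location nets 35 − 14 = 21. average stays.
No type deviates, so pooling is sustained.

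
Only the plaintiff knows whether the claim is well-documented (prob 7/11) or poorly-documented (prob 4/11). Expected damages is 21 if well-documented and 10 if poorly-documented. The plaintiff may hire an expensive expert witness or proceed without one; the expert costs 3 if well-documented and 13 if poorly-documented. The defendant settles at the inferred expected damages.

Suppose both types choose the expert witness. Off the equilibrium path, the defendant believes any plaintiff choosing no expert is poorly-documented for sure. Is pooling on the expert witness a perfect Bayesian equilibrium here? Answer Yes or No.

On path, the defendant holds the prior and pays 7/11·21 + 4/11·10 = 17. Off path (no expert), believing poorly-documented, it pays 10.
well-documented: the expert witness nets 17 − 3 = 14; no expert nets 10. well-documented stays.
poorly-documented: the expert witness nets 17 − 13 = 4; no expert nets 10. poorly-documented would deviate.
A type deviates, so pooling fails.

No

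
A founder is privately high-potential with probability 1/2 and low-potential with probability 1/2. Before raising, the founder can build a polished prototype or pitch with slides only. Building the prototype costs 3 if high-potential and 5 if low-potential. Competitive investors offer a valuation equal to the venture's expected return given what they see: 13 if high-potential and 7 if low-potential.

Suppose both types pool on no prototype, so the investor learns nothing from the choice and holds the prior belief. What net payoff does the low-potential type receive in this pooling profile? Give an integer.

Pooled valuation = 1/2·13 + 1/2·7 = 10.
low-potential pays no cost for no prototype, so net payoff = 10.

10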